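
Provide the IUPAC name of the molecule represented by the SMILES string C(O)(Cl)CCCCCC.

The longest carbon chain that includes the –OH group has 7 carbons, so the parent hydride is heptane.
An alcohol (–OH) is the principal characteristic group, giving the suffix -ol.
The numbering direction is chosen so that numbering from this end puts the hydroxyl group at C-1 rather than C-7.
This places the hydroxyl at C-1; a chloro group at C-1.
Putting it together: 1-chloroheptan-1-ol.

1-chloroheptan-1-ol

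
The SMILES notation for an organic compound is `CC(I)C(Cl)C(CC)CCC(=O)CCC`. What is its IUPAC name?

The longest carbon chain that includes the carbonyl has 10 carbons, so the parent hydride is decane.
A ketone (C=O on an internal carbon) is the principal characteristic group, giving the suffix -one.
Choose the numbering such that numbering from this end puts the carbonyl group at C-4 rather than C-7.
With this numbering: the carbonyl at C-4; a chloro group at C-8; an ethyl group at C-7; an iodo group at C-9.
Substituent prefixes are cited in alphabetical order (multiplying prefixes like di-/tri- are ignored for ordering).
Assembling the pieces gives 8-chloro-7-ethyl-9-iododecan-4-one.

8-chloro-7-ethyl-9-iododecan-4-one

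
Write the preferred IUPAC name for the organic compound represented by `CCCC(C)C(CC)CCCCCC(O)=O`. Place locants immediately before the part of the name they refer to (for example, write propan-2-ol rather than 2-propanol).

Counting along the main chain through the –COOH group gives 11 carbons: the parent is undecane.
The highest-priority functional group is a carboxylic acid (terminal –COOH), so the name ends in -oic acid.
Choose the numbering such that the carboxylic acid carbon is C-1 by definition.
That gives an ethyl group at C-7; a methyl group at C-8.
The substituents are ordered alphabetically, ignoring any di-/tri- multipliers.
Assembling the pieces gives 7-ethyl-8-methylundecanoic acid.

7-ethyl-8-methylundecanoic acid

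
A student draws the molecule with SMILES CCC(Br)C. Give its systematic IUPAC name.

2-bromobutane

The longest continuous carbon chain has 4 atoms, so the parent hydride is butane.
Number the chain so that the substituent locant set {2} is lower than {3} at the first point of difference.
With this numbering: a bromo group at C-2.
The name is 2-bromobutane.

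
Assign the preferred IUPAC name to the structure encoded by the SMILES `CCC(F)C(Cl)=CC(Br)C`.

The longest chain bearing the multiple bond is 7 carbons long (heptane).
A C=C double bond in the chain gives the infix -ene-.
The numbering direction is chosen so that numbering from this end puts the double bond at C-3 rather than C-4.
That gives the double bond between C-3 and C-4; a bromo group at C-2; a chloro group at C-4; a fluoro group at C-5.
Substituent prefixes are cited in alphabetical order (multiplying prefixes like di-/tri- are ignored for ordering).
Putting it together: 2-bromo-4-chloro-5-fluorohept-3-ene.

2-bromo-4-chloro-5-fluorohept-3-ene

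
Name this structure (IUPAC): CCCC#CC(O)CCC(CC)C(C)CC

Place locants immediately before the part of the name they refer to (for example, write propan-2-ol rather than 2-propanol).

9-ethyl-10-methyldodec-4-yn-6-ol

The longest carbon chain that includes the –OH group and the multiple bond has 12 carbons, so the parent hydride is dodecane.
The principal characteristic group is an alcohol (–OH), named with the suffix -ol.
A C≡C triple bond in the chain gives the infix -yne-.
The numbering direction is chosen so that numbering from this end puts the hydroxyl group at C-6 rather than C-7.
With this numbering: the hydroxyl at C-6; the triple bond between C-4 and C-5; an ethyl group at C-9; a methyl group at C-10.
The substituents are ordered alphabetically, ignoring any di-/tri- multipliers.
The name is 9-ethyl-10-methyldodec-4-yn-6-ol.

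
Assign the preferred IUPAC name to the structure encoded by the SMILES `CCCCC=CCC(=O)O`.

oct-3-enoic acid

The longest chain bearing the –COOH group and the multiple bond is 8 carbons long (octane).
The highest-priority functional group is a carboxylic acid (terminal –COOH), so the name ends in -oic acid.
A C=C double bond in the chain gives the infix -ene-.
The numbering direction is chosen so that the carboxylic acid carbon is C-1 by definition.
That gives the double bond between C-3 and C-4.
Assembling the pieces gives oct-3-enoic acid.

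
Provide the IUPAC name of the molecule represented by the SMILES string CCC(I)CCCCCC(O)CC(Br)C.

2-bromo-10-iodododecan-4-ol

The longest carbon chain that includes the –OH group has 12 carbons, so the parent hydride is dodecane.
The principal characteristic group is an alcohol (–OH), named with the suffix -ol.
The numbering direction is chosen so that numbering from this end puts the hydroxyl group at C-4 rather than C-9.
With this numbering: the hydroxyl at C-4; a bromo group at C-2; an iodo group at C-10.
The substituents are ordered alphabetically, ignoring any di-/tri- multipliers.
Putting it together: 2-bromo-10-iodododecan-4-ol.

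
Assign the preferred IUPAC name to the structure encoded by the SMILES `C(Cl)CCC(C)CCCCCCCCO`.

12-chloro-9-methyldodecan-1-ol

Counting along the main chain through the –OH group gives 12 carbons: the parent is dodecane.
An alcohol (–OH) is the principal characteristic group, giving the suffix -ol.
The numbering direction is chosen so that numbering from this end puts the hydroxyl group at C-1 rather than C-12.
With this numbering: the hydroxyl at C-1; a chloro group at C-12; a methyl group at C-9.
Prefixes are listed alphabetically: chloro, methyl.
Putting it together: 12-chloro-9-methyldodecan-1-ol.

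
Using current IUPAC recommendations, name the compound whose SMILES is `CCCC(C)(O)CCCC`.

Counting along the main chain through the –OH group gives 8 carbons: the parent is octane.
The highest-priority functional group is an alcohol (–OH), so the name ends in -ol.
Choose the numbering such that numbering from this end puts the hydroxyl group at C-4 rather than C-5.
This places the hydroxyl at C-4; a methyl group at C-4.
The name is 4-methyloctan-4-ol.

4-methyloctan-4-ol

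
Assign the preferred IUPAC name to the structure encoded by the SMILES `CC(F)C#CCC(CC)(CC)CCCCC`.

Counting along the main chain through the multiple bond gives 11 carbons: the parent is undecane.
A C≡C triple bond in the chain gives the infix -yne-.
Choose the numbering such that numbering from this end puts the triple bond at C-3 rather than C-8.
With this numbering: the triple bond between C-3 and C-4; two ethyl groups at C-6; a fluoro group at C-2.
Prefixes are listed alphabetically: ethyl, fluoro.
Assembling the pieces gives 6,6-diethyl-2-fluoroundec-3-yne.

6,6-diethyl-2-fluoroundec-3-yne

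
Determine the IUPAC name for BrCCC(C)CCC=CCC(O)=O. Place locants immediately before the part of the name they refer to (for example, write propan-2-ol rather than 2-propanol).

Counting along the main chain through the –COOH group and the multiple bond gives 9 carbons: the parent is nonane.
The principal characteristic group is a carboxylic acid (terminal –COOH), named with the suffix -oic acid.
There is one C=C double bond, indicated by the ending -ene.
Choose the numbering such that the carboxylic acid carbon is C-1 by definition.
That gives the double bond between C-3 and C-4; a bromo group at C-9; a methyl group at C-7.
Prefixes are listed alphabetically: bromo, methyl.
The name is 9-bromo-7-methylnon-3-enoic acid.

9-bromo-7-methylnon-3-enoic acid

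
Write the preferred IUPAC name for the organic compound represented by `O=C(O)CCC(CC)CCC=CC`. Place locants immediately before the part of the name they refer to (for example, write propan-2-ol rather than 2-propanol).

4-ethylnon-7-enoic acid

The longest chain bearing the –COOH group and the multiple bond is 9 carbons long (nonane).
The principal characteristic group is a carboxylic acid (terminal –COOH), named with the suffix -oic acid.
There is one C=C double bond, indicated by the ending -ene.
The numbering direction is chosen so that the carboxylic acid carbon is C-1 by definition.
This places the double bond between C-7 and C-8; an ethyl group at C-4.
Assembling the pieces gives 4-ethylnon-7-enoic acid.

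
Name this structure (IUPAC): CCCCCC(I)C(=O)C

The longest chain bearing the carbonyl is 8 carbons long (octane).
A ketone (C=O on an internal carbon) is the principal characteristic group, giving the suffix -one.
The numbering direction is chosen so that numbering from this end puts the carbonyl group at C-2 rather than C-7.
With this numbering: the carbonyl at C-2; an iodo group at C-3.
Putting it together: 3-iodooctan-2-one.

3-iodooctan-2-one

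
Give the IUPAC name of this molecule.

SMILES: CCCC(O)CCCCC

nonan-4-ol

Counting along the main chain through the –OH group gives 9 carbons: the parent is nonane.
The principal characteristic group is an alcohol (–OH), named with the suffix -ol.
Choose the numbering such that numbering from this end puts the hydroxyl group at C-4 rather than C-6.
With this numbering: the hydroxyl at C-4.
The name is nonan-4-ol.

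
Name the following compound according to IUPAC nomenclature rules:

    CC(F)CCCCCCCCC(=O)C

The longest carbon chain that includes the carbonyl has 12 carbons, so the parent hydride is dodecane.
A ketone (C=O on an internal carbon) is the principal characteristic group, giving the suffix -one.
The numbering direction is chosen so that numbering from this end puts the carbonyl group at C-2 rather than C-11.
This places the carbonyl at C-2; a fluoro group at C-11.
The name is 11-fluorododecan-2-one.

11-fluorododecan-2-one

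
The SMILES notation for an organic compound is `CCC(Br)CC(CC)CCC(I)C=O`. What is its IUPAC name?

The longest chain bearing the –CHO group is 9 carbons long (nonane).
The highest-priority functional group is an aldehyde (terminal –CHO), so the name ends in -al.
Number the chain so that the aldehyde carbon is C-1 by definition.
With this numbering: a bromo group at C-7; an ethyl group at C-5; an iodo group at C-2.
The substituents are ordered alphabetically, ignoring any di-/tri- multipliers.
Putting it together: 7-bromo-5-ethyl-2-iodononanal.

7-bromo-5-ethyl-2-iodononanal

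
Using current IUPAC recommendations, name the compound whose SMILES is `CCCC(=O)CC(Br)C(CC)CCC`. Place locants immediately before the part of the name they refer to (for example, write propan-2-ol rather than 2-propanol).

The longest chain bearing the carbonyl is 10 carbons long (decane).
A ketone (C=O on an internal carbon) is the principal characteristic group, giving the suffix -one.
Number the chain so that numbering from this end puts the carbonyl group at C-4 rather than C-7.
With this numbering: the carbonyl at C-4; a bromo group at C-6; an ethyl group at C-7.
Prefixes are listed alphabetically: bromo, ethyl.
The name is 6-bromo-7-ethyldecan-4-one.

6-bromo-7-ethyldecan-4-one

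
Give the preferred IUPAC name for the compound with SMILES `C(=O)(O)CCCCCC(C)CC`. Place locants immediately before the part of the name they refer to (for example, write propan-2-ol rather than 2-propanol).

The longest chain bearing the –COOH group is 9 carbons long (nonane).
The principal characteristic group is a carboxylic acid (terminal –COOH), named with the suffix -oic acid.
Choose the numbering such that the carboxylic acid carbon is C-1 by definition.
That gives a methyl group at C-7.
The name is 7-methylnonanoic acid.

7-methylnonanoic acid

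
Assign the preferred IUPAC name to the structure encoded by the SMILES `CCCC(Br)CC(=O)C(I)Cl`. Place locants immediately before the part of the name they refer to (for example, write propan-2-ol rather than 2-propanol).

4-bromo-1-chloro-1-iodoheptan-2-one

Counting along the main chain through the carbonyl gives 7 carbons: the parent is heptane.
A ketone (C=O on an internal carbon) is the principal characteristic group, giving the suffix -one.
Number the chain so that numbering from this end puts the carbonyl group at C-2 rather than C-6.
That gives the carbonyl at C-2; a bromo group at C-4; a chloro group at C-1; an iodo group at C-1.
The substituents are ordered alphabetically, ignoring any di-/tri- multipliers.
Assembling the pieces gives 4-bromo-1-chloro-1-iodoheptan-2-one.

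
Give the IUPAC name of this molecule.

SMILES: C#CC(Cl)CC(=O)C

4-chlorohex-5-yn-2-one

The longest chain bearing the carbonyl and the multiple bond is 6 carbons long (hexane).
A ketone (C=O on an internal carbon) is the principal characteristic group, giving the suffix -one.
A C≡C triple bond in the chain gives the infix -yne-.
Number the chain so that numbering from this end puts the carbonyl group at C-2 rather than C-5.
This places the carbonyl at C-2; the triple bond between C-5 and C-6; a chloro group at C-4.
The name is 4-chlorohex-5-yn-2-one.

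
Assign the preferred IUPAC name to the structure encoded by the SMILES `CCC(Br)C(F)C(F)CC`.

3-bromo-4,5-difluoroheptane

The longest continuous carbon chain has 7 atoms, so the parent hydride is heptane.
Number the chain so that the locant sets are identical either way, so the alphabetically earlier bromo substituent takes the lower locant (3 rather than 5).
With this numbering: a bromo group at C-3; fluoro groups at C-4 and C-5.
Prefixes are listed alphabetically: bromo, fluoro.
Putting it together: 3-bromo-4,5-difluoroheptane.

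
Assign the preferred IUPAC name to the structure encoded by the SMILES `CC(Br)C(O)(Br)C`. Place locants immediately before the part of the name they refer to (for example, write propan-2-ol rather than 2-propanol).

2,3-dibromobutan-2-ol

Counting along the main chain through the –OH group gives 4 carbons: the parent is butane.
The highest-priority functional group is an alcohol (–OH), so the name ends in -ol.
Choose the numbering such that numbering from this end puts the hydroxyl group at C-2 rather than C-3.
With this numbering: the hydroxyl at C-2; bromo groups at C-2 and C-3.
Assembling the pieces gives 2,3-dibromobutan-2-ol.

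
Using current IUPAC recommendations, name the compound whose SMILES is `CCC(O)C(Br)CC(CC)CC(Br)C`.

The longest carbon chain that includes the –OH group has 9 carbons, so the parent hydride is nonane.
An alcohol (–OH) is the principal characteristic group, giving the suffix -ol.
The numbering direction is chosen so that numbering from this end puts the hydroxyl group at C-3 rather than C-7.
This places the hydroxyl at C-3; bromo groups at C-4 and C-8; an ethyl group at C-6.
Prefixes are listed alphabetically: bromo, ethyl.
The name is 4,8-dibromo-6-ethylnonan-3-ol.

4,8-dibromo-6-ethylnonan-3-ol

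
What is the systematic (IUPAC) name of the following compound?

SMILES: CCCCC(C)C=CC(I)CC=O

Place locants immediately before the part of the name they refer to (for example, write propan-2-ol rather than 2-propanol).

3-iodo-6-methyldec-4-enal

Counting along the main chain through the –CHO group and the multiple bond gives 10 carbons: the parent is decane.
An aldehyde (terminal –CHO) is the principal characteristic group, giving the suffix -al.
The chain contains a C=C double bond, so the unsaturation ending is -ene.
The numbering direction is chosen so that the aldehyde carbon is C-1 by definition.
That gives the double bond between C-4 and C-5; an iodo group at C-3; a methyl group at C-6.
The substituents are ordered alphabetically, ignoring any di-/tri- multipliers.
The name is 3-iodo-6-methyldec-4-enal.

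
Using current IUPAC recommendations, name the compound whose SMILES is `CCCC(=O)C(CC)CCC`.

The longest carbon chain that includes the carbonyl has 8 carbons, so the parent hydride is octane.
The principal characteristic group is a ketone (C=O on an internal carbon), named with the suffix -one.
Number the chain so that numbering from this end puts the carbonyl group at C-4 rather than C-5.
This places the carbonyl at C-4; an ethyl group at C-5.
Assembling the pieces gives 5-ethyloctan-4-one.

5-ethyloctan-4-one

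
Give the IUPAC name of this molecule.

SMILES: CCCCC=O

pentanal

Counting along the main chain through the –CHO group gives 5 carbons: the parent is pentane.
An aldehyde (terminal –CHO) is the principal characteristic group, giving the suffix -al.
Number the chain so that the aldehyde carbon is C-1 by definition.
Assembling the pieces gives pentanal.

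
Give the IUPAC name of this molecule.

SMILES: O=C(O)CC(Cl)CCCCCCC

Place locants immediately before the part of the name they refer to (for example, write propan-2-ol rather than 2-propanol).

3-chlorodecanoic acid

Counting along the main chain through the –COOH group gives 10 carbons: the parent is decane.
The highest-priority functional group is a carboxylic acid (terminal –COOH), so the name ends in -oic acid.
The numbering direction is chosen so that the carboxylic acid carbon is C-1 by definition.
That gives a chloro group at C-3.
The name is 3-chlorodecanoic acid.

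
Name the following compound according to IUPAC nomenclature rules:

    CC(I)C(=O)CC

Counting along the main chain through the carbonyl gives 5 carbons: the parent is pentane.
The highest-priority functional group is a ketone (C=O on an internal carbon), so the name ends in -one.
The numbering direction is chosen so that the substituent locant set {2} is lower than {4} at the first point of difference.
That gives the carbonyl at C-3; an iodo group at C-2.
Putting it together: 2-iodopentan-3-one.

2-iodopentan-3-one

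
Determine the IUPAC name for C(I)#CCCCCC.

1-iodohept-1-yne

The longest carbon chain that includes the multiple bond has 7 carbons, so the parent hydride is heptane.
A C≡C triple bond in the chain gives the infix -yne-.
The numbering direction is chosen so that numbering from this end puts the triple bond at C-1 rather than C-6.
That gives the triple bond between C-1 and C-2; an iodo group at C-1.
Assembling the pieces gives 1-iodohept-1-yne.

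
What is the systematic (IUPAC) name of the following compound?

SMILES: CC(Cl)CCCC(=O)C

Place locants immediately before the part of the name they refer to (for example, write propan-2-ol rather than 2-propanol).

The longest carbon chain that includes the carbonyl has 7 carbons, so the parent hydride is heptane.
The principal characteristic group is a ketone (C=O on an internal carbon), named with the suffix -one.
Number the chain so that numbering from this end puts the carbonyl group at C-2 rather than C-6.
That gives the carbonyl at C-2; a chloro group at C-6.
Assembling the pieces gives 6-chloroheptan-2-one.

6-chloroheptan-2-one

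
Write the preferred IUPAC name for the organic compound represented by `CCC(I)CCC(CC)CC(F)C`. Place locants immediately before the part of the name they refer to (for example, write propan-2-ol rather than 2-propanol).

The longest continuous carbon chain has 9 atoms, so the parent hydride is nonane.
Number the chain so that the substituent locant set {2,4,7} is lower than {3,6,8} at the first point of difference.
With this numbering: an ethyl group at C-4; a fluoro group at C-2; an iodo group at C-7.
Prefixes are listed alphabetically: ethyl, fluoro, iodo.
The name is 4-ethyl-2-fluoro-7-iodononane.

4-ethyl-2-fluoro-7-iodononane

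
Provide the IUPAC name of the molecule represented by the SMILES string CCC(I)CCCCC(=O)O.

6-iodooctanoic acid

The longest carbon chain that includes the –COOH group has 8 carbons, so the parent hydride is octane.
The principal characteristic group is a carboxylic acid (terminal –COOH), named with the suffix -oic acid.
The numbering direction is chosen so that the carboxylic acid carbon is C-1 by definition.
That gives an iodo group at C-6.
Putting it together: 6-iodooctanoic acid.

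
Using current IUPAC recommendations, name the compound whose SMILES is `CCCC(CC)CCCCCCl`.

The parent chain contains 9 carbons (nonane).
The numbering direction is chosen so that the substituent locant set {1,6} is lower than {4,9} at the first point of difference.
With this numbering: a chloro group at C-1; an ethyl group at C-6.
Substituent prefixes are cited in alphabetical order (multiplying prefixes like di-/tri- are ignored for ordering).
Putting it together: 1-chloro-6-ethylnonane.

1-chloro-6-ethylnonane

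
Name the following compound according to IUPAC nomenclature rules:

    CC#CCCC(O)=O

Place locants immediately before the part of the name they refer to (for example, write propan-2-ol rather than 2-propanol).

hex-4-ynoic acid

The longest chain bearing the –COOH group and the multiple bond is 6 carbons long (hexane).
The highest-priority functional group is a carboxylic acid (terminal –COOH), so the name ends in -oic acid.
There is one C≡C triple bond, indicated by the ending -yne.
The numbering direction is chosen so that the carboxylic acid carbon is C-1 by definition.
That gives the triple bond between C-4 and C-5.
Assembling the pieces gives hex-4-ynoic acid.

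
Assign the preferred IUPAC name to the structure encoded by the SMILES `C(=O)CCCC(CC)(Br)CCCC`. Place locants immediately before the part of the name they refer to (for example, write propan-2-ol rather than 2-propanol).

The longest chain bearing the –CHO group is 9 carbons long (nonane).
An aldehyde (terminal –CHO) is the principal characteristic group, giving the suffix -al.
The numbering direction is chosen so that the aldehyde carbon is C-1 by definition.
That gives a bromo group at C-5; an ethyl group at C-5.
Prefixes are listed alphabetically: bromo, ethyl.
The name is 5-bromo-5-ethylnonanal.

5-bromo-5-ethylnonanal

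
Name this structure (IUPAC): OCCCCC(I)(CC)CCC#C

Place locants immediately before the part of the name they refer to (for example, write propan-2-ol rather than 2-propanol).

5-ethyl-5-iodonon-8-yn-1-ol

Counting along the main chain through the –OH group and the multiple bond gives 9 carbons: the parent is nonane.
The highest-priority functional group is an alcohol (–OH), so the name ends in -ol.
The chain contains a C≡C triple bond, so the unsaturation ending is -yne.
Choose the numbering such that numbering from this end puts the hydroxyl group at C-1 rather than C-9.
With this numbering: the hydroxyl at C-1; the triple bond between C-8 and C-9; an ethyl group at C-5; an iodo group at C-5.
Prefixes are listed alphabetically: ethyl, iodo.
The name is 5-ethyl-5-iodonon-8-yn-1-ol.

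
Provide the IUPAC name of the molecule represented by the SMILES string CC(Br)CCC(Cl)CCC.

2-bromo-5-chlorooctane

The parent chain contains 8 carbons (octane).
Choose the numbering such that the substituent locant set {2,5} is lower than {4,7} at the first point of difference.
This places a bromo group at C-2; a chloro group at C-5.
The substituents are ordered alphabetically, ignoring any di-/tri- multipliers.
Putting it together: 2-bromo-5-chlorooctane.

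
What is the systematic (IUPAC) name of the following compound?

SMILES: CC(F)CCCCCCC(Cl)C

The longest carbon chain is 10 atoms: the parent is decane.
Choose the numbering such that the locant sets are identical either way, so the alphabetically earlier chloro substituent takes the lower locant (2 rather than 9).
This places a chloro group at C-2; a fluoro group at C-9.
Prefixes are listed alphabetically: chloro, fluoro.
Assembling the pieces gives 2-chloro-9-fluorodecane.

2-chloro-9-fluorodecane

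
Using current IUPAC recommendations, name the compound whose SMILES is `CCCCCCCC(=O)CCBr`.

Counting along the main chain through the carbonyl gives 10 carbons: the parent is decane.
The principal characteristic group is a ketone (C=O on an internal carbon), named with the suffix -one.
Number the chain so that numbering from this end puts the carbonyl group at C-3 rather than C-8.
With this numbering: the carbonyl at C-3; a bromo group at C-1.
Putting it together: 1-bromodecan-3-one.

1-bromodecan-3-one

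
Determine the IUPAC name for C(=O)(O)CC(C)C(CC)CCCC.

4-ethyl-3-methyloctanoic acid

The longest chain bearing the –COOH group is 8 carbons long (octane).
The highest-priority functional group is a carboxylic acid (terminal –COOH), so the name ends in -oic acid.
The numbering direction is chosen so that the carboxylic acid carbon is C-1 by definition.
This places an ethyl group at C-4; a methyl group at C-3.
Substituent prefixes are cited in alphabetical order (multiplying prefixes like di-/tri- are ignored for ordering).
The name is 4-ethyl-3-methyloctanoic acid.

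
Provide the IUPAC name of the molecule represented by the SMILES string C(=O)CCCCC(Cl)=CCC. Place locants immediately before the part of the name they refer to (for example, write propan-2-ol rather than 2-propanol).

The longest carbon chain that includes the –CHO group and the multiple bond has 9 carbons, so the parent hydride is nonane.
An aldehyde (terminal –CHO) is the principal characteristic group, giving the suffix -al.
A C=C double bond in the chain gives the infix -ene-.
Choose the numbering such that the aldehyde carbon is C-1 by definition.
This places the double bond between C-6 and C-7; a chloro group at C-6.
Assembling the pieces gives 6-chloronon-6-enal.

6-chloronon-6-enal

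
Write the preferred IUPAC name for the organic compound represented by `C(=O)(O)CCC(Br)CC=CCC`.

The longest chain bearing the –COOH group and the multiple bond is 9 carbons long (nonane).
The principal characteristic group is a carboxylic acid (terminal –COOH), named with the suffix -oic acid.
A C=C double bond in the chain gives the infix -ene-.
Number the chain so that the carboxylic acid carbon is C-1 by definition.
That gives the double bond between C-6 and C-7; a bromo group at C-4.
The name is 4-bromonon-6-enoic acid.

4-bromonon-6-enoic acid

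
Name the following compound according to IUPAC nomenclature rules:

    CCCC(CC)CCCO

4-ethylheptan-1-ol

The longest chain bearing the –OH group is 7 carbons long (heptane).
An alcohol (–OH) is the principal characteristic group, giving the suffix -ol.
Choose the numbering such that numbering from this end puts the hydroxyl group at C-1 rather than C-7.
This places the hydroxyl at C-1; an ethyl group at C-4.
Putting it together: 4-ethylheptan-1-ol.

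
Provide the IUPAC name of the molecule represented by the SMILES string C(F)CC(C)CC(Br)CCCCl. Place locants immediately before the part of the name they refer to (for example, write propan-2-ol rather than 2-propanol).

5-bromo-8-chloro-1-fluoro-3-methyloctane

The longest continuous carbon chain has 8 atoms, so the parent hydride is octane.
The numbering direction is chosen so that the substituent locant set {1,3,5,8} is lower than {1,4,6,8} at the first point of difference.
This places a bromo group at C-5; a chloro group at C-8; a fluoro group at C-1; a methyl group at C-3.
The substituents are ordered alphabetically, ignoring any di-/tri- multipliers.
The name is 5-bromo-8-chloro-1-fluoro-3-methyloctane.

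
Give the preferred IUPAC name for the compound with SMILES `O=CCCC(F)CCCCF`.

Counting along the main chain through the –CHO group gives 8 carbons: the parent is octane.
An aldehyde (terminal –CHO) is the principal characteristic group, giving the suffix -al.
Choose the numbering such that the aldehyde carbon is C-1 by definition.
This places fluoro groups at C-4 and C-8.
Putting it together: 4,8-difluorooctanal.

4,8-difluorooctanal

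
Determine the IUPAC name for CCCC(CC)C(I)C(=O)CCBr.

The longest carbon chain that includes the carbonyl has 8 carbons, so the parent hydride is octane.
The highest-priority functional group is a ketone (C=O on an internal carbon), so the name ends in -one.
The numbering direction is chosen so that numbering from this end puts the carbonyl group at C-3 rather than C-6.
That gives the carbonyl at C-3; a bromo group at C-1; an ethyl group at C-5; an iodo group at C-4.
The substituents are ordered alphabetically, ignoring any di-/tri- multipliers.
Putting it together: 1-bromo-5-ethyl-4-iodooctan-3-one.

1-bromo-5-ethyl-4-iodooctan-3-one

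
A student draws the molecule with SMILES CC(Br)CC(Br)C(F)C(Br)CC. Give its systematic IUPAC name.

2,4,6-tribromo-5-fluorooctane

The parent chain contains 8 carbons (octane).
Number the chain so that the substituent locant set {2,4,5,6} is lower than {3,4,5,7} at the first point of difference.
This places bromo groups at C-2 and C-4 and C-6; a fluoro group at C-5.
Prefixes are listed alphabetically: bromo, fluoro.
Putting it together: 2,4,6-tribromo-5-fluorooctane.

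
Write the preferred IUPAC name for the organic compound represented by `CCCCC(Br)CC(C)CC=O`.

5-bromo-3-methylnonanal

Counting along the main chain through the –CHO group gives 9 carbons: the parent is nonane.
An aldehyde (terminal –CHO) is the principal characteristic group, giving the suffix -al.
Number the chain so that the aldehyde carbon is C-1 by definition.
This places a bromo group at C-5; a methyl group at C-3.
Substituent prefixes are cited in alphabetical order (multiplying prefixes like di-/tri- are ignored for ordering).
The name is 5-bromo-3-methylnonanal.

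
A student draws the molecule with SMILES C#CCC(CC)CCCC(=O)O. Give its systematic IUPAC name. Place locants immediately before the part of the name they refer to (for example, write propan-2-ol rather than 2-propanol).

The longest chain bearing the –COOH group and the multiple bond is 8 carbons long (octane).
The principal characteristic group is a carboxylic acid (terminal –COOH), named with the suffix -oic acid.
A C≡C triple bond in the chain gives the infix -yne-.
Choose the numbering such that the carboxylic acid carbon is C-1 by definition.
With this numbering: the triple bond between C-7 and C-8; an ethyl group at C-5.
Assembling the pieces gives 5-ethyloct-7-ynoic acid.

5-ethyloct-7-ynoic acid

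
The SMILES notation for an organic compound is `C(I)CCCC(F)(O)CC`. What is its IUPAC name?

Counting along the main chain through the –OH group gives 7 carbons: the parent is heptane.
The highest-priority functional group is an alcohol (–OH), so the name ends in -ol.
The numbering direction is chosen so that numbering from this end puts the hydroxyl group at C-3 rather than C-5.
With this numbering: the hydroxyl at C-3; a fluoro group at C-3; an iodo group at C-7.
The substituents are ordered alphabetically, ignoring any di-/tri- multipliers.
The name is 3-fluoro-7-iodoheptan-3-ol.

3-fluoro-7-iodoheptan-3-ol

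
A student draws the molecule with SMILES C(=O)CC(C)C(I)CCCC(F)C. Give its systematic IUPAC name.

8-fluoro-4-iodo-3-methylnonanal

The longest carbon chain that includes the –CHO group has 9 carbons, so the parent hydride is nonane.
The principal characteristic group is an aldehyde (terminal –CHO), named with the suffix -al.
Choose the numbering such that the aldehyde carbon is C-1 by definition.
That gives a fluoro group at C-8; an iodo group at C-4; a methyl group at C-3.
Substituent prefixes are cited in alphabetical order (multiplying prefixes like di-/tri- are ignored for ordering).
Putting it together: 8-fluoro-4-iodo-3-methylnonanal.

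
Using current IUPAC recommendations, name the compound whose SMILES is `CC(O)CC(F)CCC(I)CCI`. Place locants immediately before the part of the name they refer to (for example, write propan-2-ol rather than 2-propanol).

4-fluoro-7,9-diiodononan-2-ol

Counting along the main chain through the –OH group gives 9 carbons: the parent is nonane.
The principal characteristic group is an alcohol (–OH), named with the suffix -ol.
Number the chain so that numbering from this end puts the hydroxyl group at C-2 rather than C-8.
That gives the hydroxyl at C-2; a fluoro group at C-4; iodo groups at C-7 and C-9.
Substituent prefixes are cited in alphabetical order (multiplying prefixes like di-/tri- are ignored for ordering).
Assembling the pieces gives 4-fluoro-7,9-diiodononan-2-ol.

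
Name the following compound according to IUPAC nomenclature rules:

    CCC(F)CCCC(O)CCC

8-fluorodecan-4-ol

The longest carbon chain that includes the –OH group has 10 carbons, so the parent hydride is decane.
The highest-priority functional group is an alcohol (–OH), so the name ends in -ol.
Number the chain so that numbering from this end puts the hydroxyl group at C-4 rather than C-7.
This places the hydroxyl at C-4; a fluoro group at C-8.
Putting it together: 8-fluorodecan-4-ol.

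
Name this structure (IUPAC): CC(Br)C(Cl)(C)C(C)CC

The longest continuous carbon chain has 6 atoms, so the parent hydride is hexane.
The numbering direction is chosen so that the substituent locant set {2,3,3,4} is lower than {3,4,4,5} at the first point of difference.
This places a bromo group at C-2; a chloro group at C-3; methyl groups at C-3 and C-4.
The substituents are ordered alphabetically, ignoring any di-/tri- multipliers.
Assembling the pieces gives 2-bromo-3-chloro-3,4-dimethylhexane.

2-bromo-3-chloro-3,4-dimethylhexane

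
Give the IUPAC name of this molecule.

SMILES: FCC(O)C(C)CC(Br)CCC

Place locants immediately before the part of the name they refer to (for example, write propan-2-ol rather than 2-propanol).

5-bromo-1-fluoro-3-methyloctan-2-ol

The longest chain bearing the –OH group is 8 carbons long (octane).
The highest-priority functional group is an alcohol (–OH), so the name ends in -ol.
The numbering direction is chosen so that numbering from this end puts the hydroxyl group at C-2 rather than C-7.
This places the hydroxyl at C-2; a bromo group at C-5; a fluoro group at C-1; a methyl group at C-3.
Prefixes are listed alphabetically: bromo, fluoro, methyl.
Assembling the pieces gives 5-bromo-1-fluoro-3-methyloctan-2-ol.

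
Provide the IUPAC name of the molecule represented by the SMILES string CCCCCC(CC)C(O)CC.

Counting along the main chain through the –OH group gives 9 carbons: the parent is nonane.
The principal characteristic group is an alcohol (–OH), named with the suffix -ol.
The numbering direction is chosen so that numbering from this end puts the hydroxyl group at C-3 rather than C-7.
That gives the hydroxyl at C-3; an ethyl group at C-4.
Assembling the pieces gives 4-ethylnonan-3-ol.

4-ethylnonan-3-ol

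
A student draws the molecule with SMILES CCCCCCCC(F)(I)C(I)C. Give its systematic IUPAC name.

3-fluoro-2,3-diiododecane

The longest continuous carbon chain has 10 atoms, so the parent hydride is decane.
The numbering direction is chosen so that the substituent locant set {2,3,3} is lower than {8,8,9} at the first point of difference.
That gives a fluoro group at C-3; iodo groups at C-2 and C-3.
Substituent prefixes are cited in alphabetical order (multiplying prefixes like di-/tri- are ignored for ordering).
Putting it together: 3-fluoro-2,3-diiododecane.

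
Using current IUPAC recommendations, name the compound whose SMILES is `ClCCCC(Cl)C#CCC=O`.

The longest chain bearing the –CHO group and the multiple bond is 8 carbons long (octane).
The principal characteristic group is an aldehyde (terminal –CHO), named with the suffix -al.
The chain contains a C≡C triple bond, so the unsaturation ending is -yne.
Choose the numbering such that the aldehyde carbon is C-1 by definition.
With this numbering: the triple bond between C-3 and C-4; chloro groups at C-5 and C-8.
Putting it together: 5,8-dichlorooct-3-ynal.

5,8-dichlorooct-3-ynal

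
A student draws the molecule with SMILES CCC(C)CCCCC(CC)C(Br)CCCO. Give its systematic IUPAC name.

4-bromo-5-ethyl-10-methyldodecan-1-ol

The longest carbon chain that includes the –OH group has 12 carbons, so the parent hydride is dodecane.
An alcohol (–OH) is the principal characteristic group, giving the suffix -ol.
The numbering direction is chosen so that numbering from this end puts the hydroxyl group at C-1 rather than C-12.
With this numbering: the hydroxyl at C-1; a bromo group at C-4; an ethyl group at C-5; a methyl group at C-10.
Prefixes are listed alphabetically: bromo, ethyl, methyl.
Putting it together: 4-bromo-5-ethyl-10-methyldodecan-1-ol.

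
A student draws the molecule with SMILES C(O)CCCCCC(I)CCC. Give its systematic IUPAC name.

The longest carbon chain that includes the –OH group has 10 carbons, so the parent hydride is decane.
The principal characteristic group is an alcohol (–OH), named with the suffix -ol.
The numbering direction is chosen so that numbering from this end puts the hydroxyl group at C-1 rather than C-10.
That gives the hydroxyl at C-1; an iodo group at C-7.
Putting it together: 7-iododecan-1-ol.

7-iododecan-1-ol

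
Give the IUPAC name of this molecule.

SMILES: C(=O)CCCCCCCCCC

Counting along the main chain through the –CHO group gives 11 carbons: the parent is undecane.
The highest-priority functional group is an aldehyde (terminal –CHO), so the name ends in -al.
Choose the numbering such that the aldehyde carbon is C-1 by definition.
Putting it together: undecanal.

undecanal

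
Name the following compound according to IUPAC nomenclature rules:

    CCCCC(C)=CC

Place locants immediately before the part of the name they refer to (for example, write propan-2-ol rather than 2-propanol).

3-methylhept-2-ene

The longest chain bearing the multiple bond is 7 carbons long (heptane).
A C=C double bond in the chain gives the infix -ene-.
Choose the numbering such that numbering from this end puts the double bond at C-2 rather than C-5.
With this numbering: the double bond between C-2 and C-3; a methyl group at C-3.
Putting it together: 3-methylhept-2-ene.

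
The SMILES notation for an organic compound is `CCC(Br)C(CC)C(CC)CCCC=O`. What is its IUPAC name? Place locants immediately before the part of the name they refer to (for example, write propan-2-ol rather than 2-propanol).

The longest chain bearing the –CHO group is 9 carbons long (nonane).
The principal characteristic group is an aldehyde (terminal –CHO), named with the suffix -al.
Number the chain so that the aldehyde carbon is C-1 by definition.
This places a bromo group at C-7; ethyl groups at C-5 and C-6.
The substituents are ordered alphabetically, ignoring any di-/tri- multipliers.
Assembling the pieces gives 7-bromo-5,6-diethylnonanal.

7-bromo-5,6-diethylnonanal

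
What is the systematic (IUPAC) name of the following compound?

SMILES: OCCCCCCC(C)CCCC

7-methylundecan-1-ol

The longest chain bearing the –OH group is 11 carbons long (undecane).
An alcohol (–OH) is the principal characteristic group, giving the suffix -ol.
Number the chain so that numbering from this end puts the hydroxyl group at C-1 rather than C-11.
With this numbering: the hydroxyl at C-1; a methyl group at C-7.
The name is 7-methylundecan-1-ol.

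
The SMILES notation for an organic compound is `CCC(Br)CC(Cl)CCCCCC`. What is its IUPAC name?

The parent chain contains 11 carbons (undecane).
Number the chain so that the substituent locant set {3,5} is lower than {7,9} at the first point of difference.
With this numbering: a bromo group at C-3; a chloro group at C-5.
The substituents are ordered alphabetically, ignoring any di-/tri- multipliers.
The name is 3-bromo-5-chloroundecane.

3-bromo-5-chloroundecane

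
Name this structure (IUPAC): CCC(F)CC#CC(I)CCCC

The longest chain bearing the multiple bond is 11 carbons long (undecane).
There is one C≡C triple bond, indicated by the ending -yne.
The numbering direction is chosen so that numbering from this end puts the triple bond at C-5 rather than C-6.
With this numbering: the triple bond between C-5 and C-6; a fluoro group at C-3; an iodo group at C-7.
Prefixes are listed alphabetically: fluoro, iodo.
Assembling the pieces gives 3-fluoro-7-iodoundec-5-yne.

3-fluoro-7-iodoundec-5-yne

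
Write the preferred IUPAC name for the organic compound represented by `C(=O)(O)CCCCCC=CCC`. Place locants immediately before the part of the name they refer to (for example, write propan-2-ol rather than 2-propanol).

dec-7-enoic acid

The longest chain bearing the –COOH group and the multiple bond is 10 carbons long (decane).
The principal characteristic group is a carboxylic acid (terminal –COOH), named with the suffix -oic acid.
The chain contains a C=C double bond, so the unsaturation ending is -ene.
The numbering direction is chosen so that the carboxylic acid carbon is C-1 by definition.
This places the double bond between C-7 and C-8.
The name is dec-7-enoic acid.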